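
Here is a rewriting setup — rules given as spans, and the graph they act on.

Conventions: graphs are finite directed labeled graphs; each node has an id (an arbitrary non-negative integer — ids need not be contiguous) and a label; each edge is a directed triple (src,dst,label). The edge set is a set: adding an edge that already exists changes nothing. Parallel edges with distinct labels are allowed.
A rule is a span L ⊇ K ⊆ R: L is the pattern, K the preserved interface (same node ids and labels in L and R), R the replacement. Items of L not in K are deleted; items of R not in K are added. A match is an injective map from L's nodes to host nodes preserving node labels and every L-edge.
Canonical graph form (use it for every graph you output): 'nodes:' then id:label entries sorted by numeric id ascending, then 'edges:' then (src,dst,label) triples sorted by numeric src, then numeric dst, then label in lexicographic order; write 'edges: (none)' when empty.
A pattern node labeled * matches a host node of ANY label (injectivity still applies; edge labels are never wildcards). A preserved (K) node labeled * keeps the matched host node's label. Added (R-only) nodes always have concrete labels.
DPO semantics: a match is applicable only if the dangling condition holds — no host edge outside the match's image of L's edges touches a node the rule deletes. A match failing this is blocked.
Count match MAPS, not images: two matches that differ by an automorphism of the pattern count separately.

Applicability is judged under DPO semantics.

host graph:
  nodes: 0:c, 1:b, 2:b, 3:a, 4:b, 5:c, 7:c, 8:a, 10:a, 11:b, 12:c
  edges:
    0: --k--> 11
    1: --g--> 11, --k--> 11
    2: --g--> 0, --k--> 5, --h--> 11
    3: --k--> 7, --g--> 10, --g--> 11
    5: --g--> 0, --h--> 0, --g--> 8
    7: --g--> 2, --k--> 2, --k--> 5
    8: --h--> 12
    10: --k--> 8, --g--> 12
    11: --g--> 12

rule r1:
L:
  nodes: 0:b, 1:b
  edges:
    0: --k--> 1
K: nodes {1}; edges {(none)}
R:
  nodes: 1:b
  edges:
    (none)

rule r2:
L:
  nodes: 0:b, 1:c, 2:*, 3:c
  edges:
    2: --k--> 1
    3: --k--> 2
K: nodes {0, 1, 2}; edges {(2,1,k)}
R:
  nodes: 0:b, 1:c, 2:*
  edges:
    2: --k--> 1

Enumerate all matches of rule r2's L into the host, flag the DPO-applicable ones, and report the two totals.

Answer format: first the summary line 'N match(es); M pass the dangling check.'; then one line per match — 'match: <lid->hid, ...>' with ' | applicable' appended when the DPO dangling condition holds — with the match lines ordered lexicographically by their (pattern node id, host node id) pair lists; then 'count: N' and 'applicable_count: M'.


3 match(es); 0 pass the dangling check.
match: 0->1, 1->5, 2->2, 3->7
match: 0->4, 1->5, 2->2, 3->7
match: 0->11, 1->5, 2->2, 3->7
count: 3
applicable_count: 0


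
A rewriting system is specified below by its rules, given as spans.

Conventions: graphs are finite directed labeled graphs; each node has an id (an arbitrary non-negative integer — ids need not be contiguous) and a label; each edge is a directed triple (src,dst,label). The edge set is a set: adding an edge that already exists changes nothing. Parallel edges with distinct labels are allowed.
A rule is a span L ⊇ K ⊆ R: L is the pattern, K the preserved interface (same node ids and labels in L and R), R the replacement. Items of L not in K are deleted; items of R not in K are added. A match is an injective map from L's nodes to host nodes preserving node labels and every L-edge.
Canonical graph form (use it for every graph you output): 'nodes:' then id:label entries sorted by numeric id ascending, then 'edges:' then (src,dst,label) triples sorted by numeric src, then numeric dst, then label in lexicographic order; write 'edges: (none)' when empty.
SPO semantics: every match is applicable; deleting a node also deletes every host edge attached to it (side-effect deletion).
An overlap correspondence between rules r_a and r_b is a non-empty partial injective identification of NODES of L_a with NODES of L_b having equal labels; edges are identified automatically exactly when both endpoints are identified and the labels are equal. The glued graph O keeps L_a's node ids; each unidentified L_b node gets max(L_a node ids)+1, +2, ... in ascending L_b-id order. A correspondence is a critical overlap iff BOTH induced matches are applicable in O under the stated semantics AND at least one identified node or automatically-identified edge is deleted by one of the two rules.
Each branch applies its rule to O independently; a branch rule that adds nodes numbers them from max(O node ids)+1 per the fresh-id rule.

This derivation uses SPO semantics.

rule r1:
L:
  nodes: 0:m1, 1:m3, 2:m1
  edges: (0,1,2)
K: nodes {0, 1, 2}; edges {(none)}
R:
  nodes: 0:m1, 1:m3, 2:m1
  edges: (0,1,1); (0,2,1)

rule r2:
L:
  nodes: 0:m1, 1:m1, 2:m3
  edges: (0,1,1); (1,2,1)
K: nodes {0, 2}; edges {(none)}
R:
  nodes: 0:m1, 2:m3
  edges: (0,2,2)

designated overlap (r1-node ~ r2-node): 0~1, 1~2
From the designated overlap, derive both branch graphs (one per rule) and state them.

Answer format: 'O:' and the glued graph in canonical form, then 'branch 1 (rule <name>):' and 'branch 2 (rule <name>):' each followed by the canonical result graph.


O:
nodes: 0:m1, 1:m3, 2:m1, 3:m1
edges: (0,1,1); (0,1,2); (3,0,1)
branch 1 (rule r1):
nodes: 0:m1, 1:m3, 2:m1, 3:m1
edges: (0,1,1); (0,2,1); (3,0,1)
branch 2 (rule r2):
nodes: 1:m3, 2:m1, 3:m1
edges: (3,1,2)


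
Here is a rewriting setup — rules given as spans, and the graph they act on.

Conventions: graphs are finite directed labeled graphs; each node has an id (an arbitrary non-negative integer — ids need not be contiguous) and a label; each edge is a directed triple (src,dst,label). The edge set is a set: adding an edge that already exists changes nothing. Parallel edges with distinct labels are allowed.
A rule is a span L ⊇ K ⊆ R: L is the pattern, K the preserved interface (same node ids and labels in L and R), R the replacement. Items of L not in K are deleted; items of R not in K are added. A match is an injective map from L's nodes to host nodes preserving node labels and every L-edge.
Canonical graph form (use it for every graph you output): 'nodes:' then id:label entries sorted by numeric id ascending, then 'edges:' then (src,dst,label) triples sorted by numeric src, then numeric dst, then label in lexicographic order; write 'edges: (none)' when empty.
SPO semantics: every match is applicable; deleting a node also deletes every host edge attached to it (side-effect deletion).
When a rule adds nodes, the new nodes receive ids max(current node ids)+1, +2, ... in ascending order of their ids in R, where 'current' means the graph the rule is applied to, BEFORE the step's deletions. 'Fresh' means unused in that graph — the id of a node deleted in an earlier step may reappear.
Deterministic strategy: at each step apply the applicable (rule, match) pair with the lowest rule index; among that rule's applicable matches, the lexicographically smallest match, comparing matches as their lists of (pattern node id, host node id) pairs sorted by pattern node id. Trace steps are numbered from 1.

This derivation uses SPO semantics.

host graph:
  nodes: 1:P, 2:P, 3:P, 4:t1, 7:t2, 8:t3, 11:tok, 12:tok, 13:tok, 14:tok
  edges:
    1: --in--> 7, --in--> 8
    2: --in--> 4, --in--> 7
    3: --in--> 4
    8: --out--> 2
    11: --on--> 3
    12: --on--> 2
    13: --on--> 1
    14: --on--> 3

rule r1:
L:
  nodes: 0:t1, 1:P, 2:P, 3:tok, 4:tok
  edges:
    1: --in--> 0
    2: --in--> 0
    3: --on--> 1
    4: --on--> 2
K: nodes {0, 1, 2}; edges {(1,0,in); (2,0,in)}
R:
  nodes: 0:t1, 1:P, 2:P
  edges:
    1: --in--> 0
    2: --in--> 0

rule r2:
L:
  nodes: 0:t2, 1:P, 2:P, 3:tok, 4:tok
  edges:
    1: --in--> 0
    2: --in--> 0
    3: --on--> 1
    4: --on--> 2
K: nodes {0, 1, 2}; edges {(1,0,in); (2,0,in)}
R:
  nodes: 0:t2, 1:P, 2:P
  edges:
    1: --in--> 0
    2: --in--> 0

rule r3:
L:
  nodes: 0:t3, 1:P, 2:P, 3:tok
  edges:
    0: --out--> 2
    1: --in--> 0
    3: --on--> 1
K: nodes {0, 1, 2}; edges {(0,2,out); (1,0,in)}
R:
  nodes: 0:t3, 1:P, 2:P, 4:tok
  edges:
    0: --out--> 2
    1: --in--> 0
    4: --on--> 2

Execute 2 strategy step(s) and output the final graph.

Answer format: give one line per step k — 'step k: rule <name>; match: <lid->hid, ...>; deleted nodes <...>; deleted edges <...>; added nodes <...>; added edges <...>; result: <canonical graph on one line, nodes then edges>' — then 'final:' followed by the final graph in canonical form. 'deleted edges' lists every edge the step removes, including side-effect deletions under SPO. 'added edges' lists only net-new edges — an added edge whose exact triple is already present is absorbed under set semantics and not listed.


step 1: rule r1; match: 0->4, 1->2, 2->3, 3->12, 4->11; deleted nodes 11, 12; deleted edges (11,3,on); (12,2,on); added nodes (none); added edges (none); result: nodes: 1:P, 2:P, 3:P, 4:t1, 7:t2, 8:t3, 13:tok, 14:tok edges: (1,7,in); (1,8,in); (2,4,in); (2,7,in); (3,4,in); (8,2,out); (13,1,on); (14,3,on)
step 2: rule r3; match: 0->8, 1->1, 2->2, 3->13; deleted nodes 13; deleted edges (13,1,on); added nodes 15; added edges (15,2,on); result: nodes: 1:P, 2:P, 3:P, 4:t1, 7:t2, 8:t3, 14:tok, 15:tok edges: (1,7,in); (1,8,in); (2,4,in); (2,7,in); (3,4,in); (8,2,out); (14,3,on); (15,2,on)
final:
nodes: 1:P, 2:P, 3:P, 4:t1, 7:t2, 8:t3, 14:tok, 15:tok
edges: (1,7,in); (1,8,in); (2,4,in); (2,7,in); (3,4,in); (8,2,out); (14,3,on); (15,2,on)


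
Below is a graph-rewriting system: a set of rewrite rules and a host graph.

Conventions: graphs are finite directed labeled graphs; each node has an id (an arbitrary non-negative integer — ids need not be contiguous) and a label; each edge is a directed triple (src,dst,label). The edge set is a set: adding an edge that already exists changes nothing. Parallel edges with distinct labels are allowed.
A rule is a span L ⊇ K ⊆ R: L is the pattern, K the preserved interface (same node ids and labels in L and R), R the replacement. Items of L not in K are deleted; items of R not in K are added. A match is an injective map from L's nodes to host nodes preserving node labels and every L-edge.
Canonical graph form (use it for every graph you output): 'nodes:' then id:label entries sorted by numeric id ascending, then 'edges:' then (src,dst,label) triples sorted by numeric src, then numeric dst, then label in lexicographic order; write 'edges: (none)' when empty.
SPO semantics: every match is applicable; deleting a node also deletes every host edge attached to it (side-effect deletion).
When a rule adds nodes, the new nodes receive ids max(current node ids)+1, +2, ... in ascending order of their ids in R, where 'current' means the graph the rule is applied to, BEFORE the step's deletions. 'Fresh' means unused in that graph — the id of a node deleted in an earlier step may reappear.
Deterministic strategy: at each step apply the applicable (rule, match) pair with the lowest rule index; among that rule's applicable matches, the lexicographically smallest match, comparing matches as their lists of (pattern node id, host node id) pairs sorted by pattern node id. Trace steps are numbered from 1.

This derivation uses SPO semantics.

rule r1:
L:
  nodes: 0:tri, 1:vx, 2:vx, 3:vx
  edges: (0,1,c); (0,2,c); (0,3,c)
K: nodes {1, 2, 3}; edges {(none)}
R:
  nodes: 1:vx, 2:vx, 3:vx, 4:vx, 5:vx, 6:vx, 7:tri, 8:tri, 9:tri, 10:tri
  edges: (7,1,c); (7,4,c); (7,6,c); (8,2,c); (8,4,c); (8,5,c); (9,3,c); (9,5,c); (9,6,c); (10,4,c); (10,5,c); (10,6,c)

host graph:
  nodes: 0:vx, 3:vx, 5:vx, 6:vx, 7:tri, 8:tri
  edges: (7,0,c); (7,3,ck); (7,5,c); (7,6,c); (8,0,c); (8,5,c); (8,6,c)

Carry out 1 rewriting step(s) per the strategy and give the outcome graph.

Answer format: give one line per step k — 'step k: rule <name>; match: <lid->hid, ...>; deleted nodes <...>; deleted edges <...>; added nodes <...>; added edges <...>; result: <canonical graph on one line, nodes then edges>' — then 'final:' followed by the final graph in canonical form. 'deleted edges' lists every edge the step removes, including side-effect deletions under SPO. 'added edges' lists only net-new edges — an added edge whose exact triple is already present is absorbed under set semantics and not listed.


step 1: rule r1; match: 0->7, 1->0, 2->5, 3->6; deleted nodes 7; deleted edges (7,0,c); (7,3,ck); (7,5,c); (7,6,c); added nodes 9, 10, 11, 12, 13, 14, 15; added edges (12,0,c); (12,9,c); (12,11,c); (13,5,c); (13,9,c); (13,10,c); (14,6,c); (14,10,c); (14,11,c); (15,9,c); (15,10,c); (15,11,c); result: nodes: 0:vx, 3:vx, 5:vx, 6:vx, 8:tri, 9:vx, 10:vx, 11:vx, 12:tri, 13:tri, 14:tri, 15:tri edges: (8,0,c); (8,5,c); (8,6,c); (12,0,c); (12,9,c); (12,11,c); (13,5,c); (13,9,c); (13,10,c); (14,6,c); (14,10,c); (14,11,c); (15,9,c); (15,10,c); (15,11,c)
final:
nodes: 0:vx, 3:vx, 5:vx, 6:vx, 8:tri, 9:vx, 10:vx, 11:vx, 12:tri, 13:tri, 14:tri, 15:tri
edges: (8,0,c); (8,5,c); (8,6,c); (12,0,c); (12,9,c); (12,11,c); (13,5,c); (13,9,c); (13,10,c); (14,6,c); (14,10,c); (14,11,c); (15,9,c); (15,10,c); (15,11,c)


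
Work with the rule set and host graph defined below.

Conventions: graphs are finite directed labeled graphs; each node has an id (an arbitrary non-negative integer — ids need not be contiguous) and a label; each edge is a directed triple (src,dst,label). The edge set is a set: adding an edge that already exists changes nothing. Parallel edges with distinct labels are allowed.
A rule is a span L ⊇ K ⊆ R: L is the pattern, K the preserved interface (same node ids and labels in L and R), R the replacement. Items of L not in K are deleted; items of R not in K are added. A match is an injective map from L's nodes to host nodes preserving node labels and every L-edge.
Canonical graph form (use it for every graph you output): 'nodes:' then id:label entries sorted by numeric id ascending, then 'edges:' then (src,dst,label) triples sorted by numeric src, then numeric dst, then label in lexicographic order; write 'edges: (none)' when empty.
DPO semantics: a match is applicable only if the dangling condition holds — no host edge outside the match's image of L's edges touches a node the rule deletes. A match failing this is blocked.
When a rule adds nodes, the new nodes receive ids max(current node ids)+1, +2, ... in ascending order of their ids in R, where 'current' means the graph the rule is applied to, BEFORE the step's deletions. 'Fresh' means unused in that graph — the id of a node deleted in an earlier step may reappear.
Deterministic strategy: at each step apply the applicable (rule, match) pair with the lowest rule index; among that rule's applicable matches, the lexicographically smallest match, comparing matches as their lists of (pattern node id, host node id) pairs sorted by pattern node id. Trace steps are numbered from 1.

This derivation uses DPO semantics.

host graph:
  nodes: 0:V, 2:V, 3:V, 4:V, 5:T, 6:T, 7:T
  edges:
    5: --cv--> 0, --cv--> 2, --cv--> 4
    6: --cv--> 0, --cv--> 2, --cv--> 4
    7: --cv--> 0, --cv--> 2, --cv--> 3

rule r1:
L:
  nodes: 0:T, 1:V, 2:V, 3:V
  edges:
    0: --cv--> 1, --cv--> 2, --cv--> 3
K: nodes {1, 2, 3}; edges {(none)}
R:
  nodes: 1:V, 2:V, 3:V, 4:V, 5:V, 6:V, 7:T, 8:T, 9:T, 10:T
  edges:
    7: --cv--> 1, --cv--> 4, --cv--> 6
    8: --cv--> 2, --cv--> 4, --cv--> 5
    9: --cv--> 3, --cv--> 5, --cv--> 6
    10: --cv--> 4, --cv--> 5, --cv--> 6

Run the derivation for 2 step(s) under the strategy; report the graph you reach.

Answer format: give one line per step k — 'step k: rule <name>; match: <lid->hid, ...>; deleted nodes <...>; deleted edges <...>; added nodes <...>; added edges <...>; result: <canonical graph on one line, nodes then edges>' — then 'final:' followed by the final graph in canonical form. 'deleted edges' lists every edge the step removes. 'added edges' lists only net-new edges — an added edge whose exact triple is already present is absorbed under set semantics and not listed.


step 1: rule r1; match: 0->5, 1->0, 2->2, 3->4; deleted nodes 5; deleted edges (5,0,cv); (5,2,cv); (5,4,cv); added nodes 8, 9, 10, 11, 12, 13, 14; added edges (11,0,cv); (11,8,cv); (11,10,cv); (12,2,cv); (12,8,cv); (12,9,cv); (13,4,cv); (13,9,cv); (13,10,cv); (14,8,cv); (14,9,cv); (14,10,cv); result: nodes: 0:V, 2:V, 3:V, 4:V, 6:T, 7:T, 8:V, 9:V, 10:V, 11:T, 12:T, 13:T, 14:T edges: (6,0,cv); (6,2,cv); (6,4,cv); (7,0,cv); (7,2,cv); (7,3,cv); (11,0,cv); (11,8,cv); (11,10,cv); (12,2,cv); (12,8,cv); (12,9,cv); (13,4,cv); (13,9,cv); (13,10,cv); (14,8,cv); (14,9,cv); (14,10,cv)
step 2: rule r1; match: 0->6, 1->0, 2->2, 3->4; deleted nodes 6; deleted edges (6,0,cv); (6,2,cv); (6,4,cv); added nodes 15, 16, 17, 18, 19, 20, 21; added edges (18,0,cv); (18,15,cv); (18,17,cv); (19,2,cv); (19,15,cv); (19,16,cv); (20,4,cv); (20,16,cv); (20,17,cv); (21,15,cv); (21,16,cv); (21,17,cv); result: nodes: 0:V, 2:V, 3:V, 4:V, 7:T, 8:V, 9:V, 10:V, 11:T, 12:T, 13:T, 14:T, 15:V, 16:V, 17:V, 18:T, 19:T, 20:T, 21:T edges: (7,0,cv); (7,2,cv); (7,3,cv); (11,0,cv); (11,8,cv); (11,10,cv); (12,2,cv); (12,8,cv); (12,9,cv); (13,4,cv); (13,9,cv); (13,10,cv); (14,8,cv); (14,9,cv); (14,10,cv); (18,0,cv); (18,15,cv); (18,17,cv); (19,2,cv); (19,15,cv); (19,16,cv); (20,4,cv); (20,16,cv); (20,17,cv); (21,15,cv); (21,16,cv); (21,17,cv)
final:
nodes: 0:V, 2:V, 3:V, 4:V, 7:T, 8:V, 9:V, 10:V, 11:T, 12:T, 13:T, 14:T, 15:V, 16:V, 17:V, 18:T, 19:T, 20:T, 21:T
edges: (7,0,cv); (7,2,cv); (7,3,cv); (11,0,cv); (11,8,cv); (11,10,cv); (12,2,cv); (12,8,cv); (12,9,cv); (13,4,cv); (13,9,cv); (13,10,cv); (14,8,cv); (14,9,cv); (14,10,cv); (18,0,cv); (18,15,cv); (18,17,cv); (19,2,cv); (19,15,cv); (19,16,cv); (20,4,cv); (20,16,cv); (20,17,cv); (21,15,cv); (21,16,cv); (21,17,cv)


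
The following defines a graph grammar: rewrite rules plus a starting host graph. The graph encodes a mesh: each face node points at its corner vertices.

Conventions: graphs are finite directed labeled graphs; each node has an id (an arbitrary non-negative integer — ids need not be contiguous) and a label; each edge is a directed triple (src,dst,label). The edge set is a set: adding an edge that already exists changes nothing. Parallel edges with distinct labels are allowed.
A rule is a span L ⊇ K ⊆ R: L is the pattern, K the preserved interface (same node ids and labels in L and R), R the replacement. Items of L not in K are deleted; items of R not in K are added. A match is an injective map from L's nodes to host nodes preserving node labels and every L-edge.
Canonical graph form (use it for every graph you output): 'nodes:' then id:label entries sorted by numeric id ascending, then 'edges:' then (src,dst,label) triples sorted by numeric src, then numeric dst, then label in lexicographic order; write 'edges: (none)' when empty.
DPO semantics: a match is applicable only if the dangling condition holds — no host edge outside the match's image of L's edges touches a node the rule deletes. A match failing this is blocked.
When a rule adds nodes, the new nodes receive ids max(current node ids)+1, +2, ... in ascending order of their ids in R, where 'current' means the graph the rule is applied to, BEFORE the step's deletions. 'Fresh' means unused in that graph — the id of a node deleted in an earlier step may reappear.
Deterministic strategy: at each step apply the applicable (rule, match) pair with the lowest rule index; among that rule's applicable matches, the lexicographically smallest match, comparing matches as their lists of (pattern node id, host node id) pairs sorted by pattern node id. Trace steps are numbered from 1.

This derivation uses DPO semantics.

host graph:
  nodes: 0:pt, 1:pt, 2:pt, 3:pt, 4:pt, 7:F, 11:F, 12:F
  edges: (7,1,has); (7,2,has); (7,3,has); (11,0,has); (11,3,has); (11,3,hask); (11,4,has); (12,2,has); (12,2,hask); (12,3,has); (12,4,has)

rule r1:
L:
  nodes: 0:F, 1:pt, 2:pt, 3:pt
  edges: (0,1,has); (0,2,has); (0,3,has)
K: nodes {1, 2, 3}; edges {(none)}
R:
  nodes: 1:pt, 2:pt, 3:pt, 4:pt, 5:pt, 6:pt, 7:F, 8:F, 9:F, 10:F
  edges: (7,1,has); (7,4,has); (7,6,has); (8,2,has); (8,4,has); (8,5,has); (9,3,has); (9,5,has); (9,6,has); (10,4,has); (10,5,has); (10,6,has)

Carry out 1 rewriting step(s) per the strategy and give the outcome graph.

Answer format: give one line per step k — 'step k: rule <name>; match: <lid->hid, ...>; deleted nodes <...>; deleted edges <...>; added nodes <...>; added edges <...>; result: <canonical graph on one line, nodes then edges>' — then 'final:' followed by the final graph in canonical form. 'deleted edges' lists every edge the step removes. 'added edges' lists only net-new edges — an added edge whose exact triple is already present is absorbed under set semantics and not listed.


step 1: rule r1; match: 0->7, 1->1, 2->2, 3->3; deleted nodes 7; deleted edges (7,1,has); (7,2,has); (7,3,has); added nodes 13, 14, 15, 16, 17, 18, 19; added edges (16,1,has); (16,13,has); (16,15,has); (17,2,has); (17,13,has); (17,14,has); (18,3,has); (18,14,has); (18,15,has); (19,13,has); (19,14,has); (19,15,has); result: nodes: 0:pt, 1:pt, 2:pt, 3:pt, 4:pt, 11:F, 12:F, 13:pt, 14:pt, 15:pt, 16:F, 17:F, 18:F, 19:F edges: (11,0,has); (11,3,has); (11,3,hask); (11,4,has); (12,2,has); (12,2,hask); (12,3,has); (12,4,has); (16,1,has); (16,13,has); (16,15,has); (17,2,has); (17,13,has); (17,14,has); (18,3,has); (18,14,has); (18,15,has); (19,13,has); (19,14,has); (19,15,has)
final:
nodes: 0:pt, 1:pt, 2:pt, 3:pt, 4:pt, 11:F, 12:F, 13:pt, 14:pt, 15:pt, 16:F, 17:F, 18:F, 19:F
edges: (11,0,has); (11,3,has); (11,3,hask); (11,4,has); (12,2,has); (12,2,hask); (12,3,has); (12,4,has); (16,1,has); (16,13,has); (16,15,has); (17,2,has); (17,13,has); (17,14,has); (18,3,has); (18,14,has); (18,15,has); (19,13,has); (19,14,has); (19,15,has)


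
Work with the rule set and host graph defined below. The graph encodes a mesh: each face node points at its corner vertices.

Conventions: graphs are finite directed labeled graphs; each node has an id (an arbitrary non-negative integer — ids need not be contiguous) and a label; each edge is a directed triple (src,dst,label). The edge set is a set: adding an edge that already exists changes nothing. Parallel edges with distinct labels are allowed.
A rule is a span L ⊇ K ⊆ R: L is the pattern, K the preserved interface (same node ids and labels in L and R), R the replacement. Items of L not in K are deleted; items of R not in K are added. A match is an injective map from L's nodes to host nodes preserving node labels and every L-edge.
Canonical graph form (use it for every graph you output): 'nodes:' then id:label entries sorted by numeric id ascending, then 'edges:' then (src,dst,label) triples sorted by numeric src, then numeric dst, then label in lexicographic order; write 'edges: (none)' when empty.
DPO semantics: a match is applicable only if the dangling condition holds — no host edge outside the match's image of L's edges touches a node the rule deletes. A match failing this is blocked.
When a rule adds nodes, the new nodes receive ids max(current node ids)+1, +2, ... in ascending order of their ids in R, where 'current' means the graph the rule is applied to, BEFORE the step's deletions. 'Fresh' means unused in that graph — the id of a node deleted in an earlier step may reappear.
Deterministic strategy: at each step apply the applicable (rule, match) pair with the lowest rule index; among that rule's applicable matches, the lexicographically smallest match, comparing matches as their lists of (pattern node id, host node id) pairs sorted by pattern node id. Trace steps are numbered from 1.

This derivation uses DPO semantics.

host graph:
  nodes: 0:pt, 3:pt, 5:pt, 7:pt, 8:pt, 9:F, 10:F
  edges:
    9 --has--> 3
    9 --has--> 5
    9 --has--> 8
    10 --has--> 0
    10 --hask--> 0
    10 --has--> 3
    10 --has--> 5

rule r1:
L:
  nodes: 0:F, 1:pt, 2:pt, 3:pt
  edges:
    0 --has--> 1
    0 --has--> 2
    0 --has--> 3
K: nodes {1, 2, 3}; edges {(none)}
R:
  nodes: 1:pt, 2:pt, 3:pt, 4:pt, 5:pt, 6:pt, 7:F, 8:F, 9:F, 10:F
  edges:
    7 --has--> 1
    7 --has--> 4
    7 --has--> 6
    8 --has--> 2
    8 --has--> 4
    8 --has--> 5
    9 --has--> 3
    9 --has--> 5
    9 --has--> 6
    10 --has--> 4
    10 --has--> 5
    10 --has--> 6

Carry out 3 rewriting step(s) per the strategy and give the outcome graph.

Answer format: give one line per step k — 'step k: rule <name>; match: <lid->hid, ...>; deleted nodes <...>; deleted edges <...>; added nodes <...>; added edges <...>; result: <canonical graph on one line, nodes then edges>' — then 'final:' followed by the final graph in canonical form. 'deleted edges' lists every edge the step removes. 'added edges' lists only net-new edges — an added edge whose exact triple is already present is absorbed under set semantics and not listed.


step 1: rule r1; match: 0->9, 1->3, 2->5, 3->8; deleted nodes 9; deleted edges (9,3,has); (9,5,has); (9,8,has); added nodes 11, 12, 13, 14, 15, 16, 17; added edges (14,3,has); (14,11,has); (14,13,has); (15,5,has); (15,11,has); (15,12,has); (16,8,has); (16,12,has); (16,13,has); (17,11,has); (17,12,has); (17,13,has); result: nodes: 0:pt, 3:pt, 5:pt, 7:pt, 8:pt, 10:F, 11:pt, 12:pt, 13:pt, 14:F, 15:F, 16:F, 17:F edges: (10,0,has); (10,0,hask); (10,3,has); (10,5,has); (14,3,has); (14,11,has); (14,13,has); (15,5,has); (15,11,has); (15,12,has); (16,8,has); (16,12,has); (16,13,has); (17,11,has); (17,12,has); (17,13,has)
step 2: rule r1; match: 0->14, 1->3, 2->11, 3->13; deleted nodes 14; deleted edges (14,3,has); (14,11,has); (14,13,has); added nodes 18, 19, 20, 21, 22, 23, 24; added edges (21,3,has); (21,18,has); (21,20,has); (22,11,has); (22,18,has); (22,19,has); (23,13,has); (23,19,has); (23,20,has); (24,18,has); (24,19,has); (24,20,has); result: nodes: 0:pt, 3:pt, 5:pt, 7:pt, 8:pt, 10:F, 11:pt, 12:pt, 13:pt, 15:F, 16:F, 17:F, 18:pt, 19:pt, 20:pt, 21:F, 22:F, 23:F, 24:F edges: (10,0,has); (10,0,hask); (10,3,has); (10,5,has); (15,5,has); (15,11,has); (15,12,has); (16,8,has); (16,12,has); (16,13,has); (17,11,has); (17,12,has); (17,13,has); (21,3,has); (21,18,has); (21,20,has); (22,11,has); (22,18,has); (22,19,has); (23,13,has); (23,19,has); (23,20,has); (24,18,has); (24,19,has); (24,20,has)
step 3: rule r1; match: 0->15, 1->5, 2->11, 3->12; deleted nodes 15; deleted edges (15,5,has); (15,11,has); (15,12,has); added nodes 25, 26, 27, 28, 29, 30, 31; added edges (28,5,has); (28,25,has); (28,27,has); (29,11,has); (29,25,has); (29,26,has); (30,12,has); (30,26,has); (30,27,has); (31,25,has); (31,26,has); (31,27,has); result: nodes: 0:pt, 3:pt, 5:pt, 7:pt, 8:pt, 10:F, 11:pt, 12:pt, 13:pt, 16:F, 17:F, 18:pt, 19:pt, 20:pt, 21:F, 22:F, 23:F, 24:F, 25:pt, 26:pt, 27:pt, 28:F, 29:F, 30:F, 31:F edges: (10,0,has); (10,0,hask); (10,3,has); (10,5,has); (16,8,has); (16,12,has); (16,13,has); (17,11,has); (17,12,has); (17,13,has); (21,3,has); (21,18,has); (21,20,has); (22,11,has); (22,18,has); (22,19,has); (23,13,has); (23,19,has); (23,20,has); (24,18,has); (24,19,has); (24,20,has); (28,5,has); (28,25,has); (28,27,has); (29,11,has); (29,25,has); (29,26,has); (30,12,has); (30,26,has); (30,27,has); (31,25,has); (31,26,has); (31,27,has)
final:
nodes: 0:pt, 3:pt, 5:pt, 7:pt, 8:pt, 10:F, 11:pt, 12:pt, 13:pt, 16:F, 17:F, 18:pt, 19:pt, 20:pt, 21:F, 22:F, 23:F, 24:F, 25:pt, 26:pt, 27:pt, 28:F, 29:F, 30:F, 31:F
edges: (10,0,has); (10,0,hask); (10,3,has); (10,5,has); (16,8,has); (16,12,has); (16,13,has); (17,11,has); (17,12,has); (17,13,has); (21,3,has); (21,18,has); (21,20,has); (22,11,has); (22,18,has); (22,19,has); (23,13,has); (23,19,has); (23,20,has); (24,18,has); (24,19,has); (24,20,has); (28,5,has); (28,25,has); (28,27,has); (29,11,has); (29,25,has); (29,26,has); (30,12,has); (30,26,has); (30,27,has); (31,25,has); (31,26,has); (31,27,has)


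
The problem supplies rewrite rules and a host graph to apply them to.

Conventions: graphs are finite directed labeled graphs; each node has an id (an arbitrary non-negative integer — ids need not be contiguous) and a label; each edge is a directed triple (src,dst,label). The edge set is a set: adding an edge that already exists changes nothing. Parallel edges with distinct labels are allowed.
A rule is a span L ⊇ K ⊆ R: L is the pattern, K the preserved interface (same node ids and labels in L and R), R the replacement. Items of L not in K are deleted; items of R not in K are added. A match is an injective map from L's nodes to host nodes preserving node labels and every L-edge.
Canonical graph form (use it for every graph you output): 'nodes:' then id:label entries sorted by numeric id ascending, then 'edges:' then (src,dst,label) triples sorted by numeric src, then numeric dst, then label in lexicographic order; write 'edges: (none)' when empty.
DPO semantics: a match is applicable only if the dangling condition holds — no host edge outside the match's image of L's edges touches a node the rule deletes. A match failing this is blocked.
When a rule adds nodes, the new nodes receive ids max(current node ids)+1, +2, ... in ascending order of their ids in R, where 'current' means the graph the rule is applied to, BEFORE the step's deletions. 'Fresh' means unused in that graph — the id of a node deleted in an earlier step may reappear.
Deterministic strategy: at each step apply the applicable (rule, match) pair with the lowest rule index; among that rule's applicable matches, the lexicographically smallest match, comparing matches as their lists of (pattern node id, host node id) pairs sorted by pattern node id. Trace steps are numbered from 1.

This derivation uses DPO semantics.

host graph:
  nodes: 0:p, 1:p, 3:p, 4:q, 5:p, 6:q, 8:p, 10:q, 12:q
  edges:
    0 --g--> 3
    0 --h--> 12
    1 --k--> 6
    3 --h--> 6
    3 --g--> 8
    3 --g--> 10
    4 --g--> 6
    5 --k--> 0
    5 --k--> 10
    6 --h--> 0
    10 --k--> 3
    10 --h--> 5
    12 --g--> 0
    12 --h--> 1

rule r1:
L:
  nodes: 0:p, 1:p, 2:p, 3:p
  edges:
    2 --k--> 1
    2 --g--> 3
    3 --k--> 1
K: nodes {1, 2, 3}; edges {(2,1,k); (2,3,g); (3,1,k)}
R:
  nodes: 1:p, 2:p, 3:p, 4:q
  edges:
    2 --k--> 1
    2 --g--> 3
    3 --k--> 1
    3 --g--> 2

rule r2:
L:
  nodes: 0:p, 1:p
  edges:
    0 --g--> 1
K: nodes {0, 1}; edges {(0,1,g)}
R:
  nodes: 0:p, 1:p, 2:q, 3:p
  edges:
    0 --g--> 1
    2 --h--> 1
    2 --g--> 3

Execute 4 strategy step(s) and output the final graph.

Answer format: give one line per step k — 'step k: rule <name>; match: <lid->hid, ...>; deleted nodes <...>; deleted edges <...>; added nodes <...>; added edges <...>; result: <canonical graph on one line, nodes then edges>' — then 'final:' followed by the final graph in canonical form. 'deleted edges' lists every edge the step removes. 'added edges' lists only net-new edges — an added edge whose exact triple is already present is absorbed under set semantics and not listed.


step 1: rule r2; match: 0->0, 1->3; deleted nodes (none); deleted edges (none); added nodes 13, 14; added edges (13,3,h); (13,14,g); result: nodes: 0:p, 1:p, 3:p, 4:q, 5:p, 6:q, 8:p, 10:q, 12:q, 13:q, 14:p edges: (0,3,g); (0,12,h); (1,6,k); (3,6,h); (3,8,g); (3,10,g); (4,6,g); (5,0,k); (5,10,k); (6,0,h); (10,3,k); (10,5,h); (12,0,g); (12,1,h); (13,3,h); (13,14,g)
step 2: rule r2; match: 0->0, 1->3; deleted nodes (none); deleted edges (none); added nodes 15, 16; added edges (15,3,h); (15,16,g); result: nodes: 0:p, 1:p, 3:p, 4:q, 5:p, 6:q, 8:p, 10:q, 12:q, 13:q, 14:p, 15:q, 16:p edges: (0,3,g); (0,12,h); (1,6,k); (3,6,h); (3,8,g); (3,10,g); (4,6,g); (5,0,k); (5,10,k); (6,0,h); (10,3,k); (10,5,h); (12,0,g); (12,1,h); (13,3,h); (13,14,g); (15,3,h); (15,16,g)
step 3: rule r2; match: 0->0, 1->3; deleted nodes (none); deleted edges (none); added nodes 17, 18; added edges (17,3,h); (17,18,g); result: nodes: 0:p, 1:p, 3:p, 4:q, 5:p, 6:q, 8:p, 10:q, 12:q, 13:q, 14:p, 15:q, 16:p, 17:q, 18:p edges: (0,3,g); (0,12,h); (1,6,k); (3,6,h); (3,8,g); (3,10,g); (4,6,g); (5,0,k); (5,10,k); (6,0,h); (10,3,k); (10,5,h); (12,0,g); (12,1,h); (13,3,h); (13,14,g); (15,3,h); (15,16,g); (17,3,h); (17,18,g)
step 4: rule r2; match: 0->0, 1->3; deleted nodes (none); deleted edges (none); added nodes 19, 20; added edges (19,3,h); (19,20,g); result: nodes: 0:p, 1:p, 3:p, 4:q, 5:p, 6:q, 8:p, 10:q, 12:q, 13:q, 14:p, 15:q, 16:p, 17:q, 18:p, 19:q, 20:p edges: (0,3,g); (0,12,h); (1,6,k); (3,6,h); (3,8,g); (3,10,g); (4,6,g); (5,0,k); (5,10,k); (6,0,h); (10,3,k); (10,5,h); (12,0,g); (12,1,h); (13,3,h); (13,14,g); (15,3,h); (15,16,g); (17,3,h); (17,18,g); (19,3,h); (19,20,g)
final:
nodes: 0:p, 1:p, 3:p, 4:q, 5:p, 6:q, 8:p, 10:q, 12:q, 13:q, 14:p, 15:q, 16:p, 17:q, 18:p, 19:q, 20:p
edges: (0,3,g); (0,12,h); (1,6,k); (3,6,h); (3,8,g); (3,10,g); (4,6,g); (5,0,k); (5,10,k); (6,0,h); (10,3,k); (10,5,h); (12,0,g); (12,1,h); (13,3,h); (13,14,g); (15,3,h); (15,16,g); (17,3,h); (17,18,g); (19,3,h); (19,20,g)


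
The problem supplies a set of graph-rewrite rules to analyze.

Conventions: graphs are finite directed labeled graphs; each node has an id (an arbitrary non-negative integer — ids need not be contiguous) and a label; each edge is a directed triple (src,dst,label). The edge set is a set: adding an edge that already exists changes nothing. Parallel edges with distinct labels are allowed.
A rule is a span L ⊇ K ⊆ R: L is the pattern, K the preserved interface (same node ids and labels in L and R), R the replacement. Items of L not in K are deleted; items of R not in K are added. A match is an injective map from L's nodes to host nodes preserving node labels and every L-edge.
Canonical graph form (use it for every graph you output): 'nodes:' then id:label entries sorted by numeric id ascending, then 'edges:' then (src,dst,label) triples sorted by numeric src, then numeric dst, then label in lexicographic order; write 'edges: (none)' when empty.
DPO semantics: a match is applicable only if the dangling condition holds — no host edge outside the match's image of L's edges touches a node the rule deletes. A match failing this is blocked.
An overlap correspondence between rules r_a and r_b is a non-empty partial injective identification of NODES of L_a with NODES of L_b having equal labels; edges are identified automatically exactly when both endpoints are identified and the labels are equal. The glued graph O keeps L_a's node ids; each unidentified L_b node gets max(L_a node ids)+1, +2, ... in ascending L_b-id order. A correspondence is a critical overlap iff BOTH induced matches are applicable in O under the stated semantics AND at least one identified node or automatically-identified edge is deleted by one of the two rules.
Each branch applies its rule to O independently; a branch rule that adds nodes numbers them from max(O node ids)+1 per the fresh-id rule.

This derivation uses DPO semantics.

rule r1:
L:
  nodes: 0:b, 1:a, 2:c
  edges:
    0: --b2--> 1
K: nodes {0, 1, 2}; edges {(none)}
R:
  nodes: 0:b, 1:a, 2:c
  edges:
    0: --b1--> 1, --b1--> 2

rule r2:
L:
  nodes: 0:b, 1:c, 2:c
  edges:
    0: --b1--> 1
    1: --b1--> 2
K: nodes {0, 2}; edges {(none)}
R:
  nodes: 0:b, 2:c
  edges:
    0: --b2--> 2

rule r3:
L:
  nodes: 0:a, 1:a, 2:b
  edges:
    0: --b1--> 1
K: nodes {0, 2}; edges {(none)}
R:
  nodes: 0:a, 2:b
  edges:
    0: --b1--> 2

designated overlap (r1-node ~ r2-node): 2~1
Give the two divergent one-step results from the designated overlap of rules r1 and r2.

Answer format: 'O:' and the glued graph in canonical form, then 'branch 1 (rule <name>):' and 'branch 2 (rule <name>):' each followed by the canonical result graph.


O:
nodes: 0:b, 1:a, 2:c, 3:b, 4:c
edges: (0,1,b2); (2,4,b1); (3,2,b1)
branch 1 (rule r1):
nodes: 0:b, 1:a, 2:c, 3:b, 4:c
edges: (0,1,b1); (0,2,b1); (2,4,b1); (3,2,b1)
branch 2 (rule r2):
nodes: 0:b, 1:a, 3:b, 4:c
edges: (0,1,b2); (3,4,b2)


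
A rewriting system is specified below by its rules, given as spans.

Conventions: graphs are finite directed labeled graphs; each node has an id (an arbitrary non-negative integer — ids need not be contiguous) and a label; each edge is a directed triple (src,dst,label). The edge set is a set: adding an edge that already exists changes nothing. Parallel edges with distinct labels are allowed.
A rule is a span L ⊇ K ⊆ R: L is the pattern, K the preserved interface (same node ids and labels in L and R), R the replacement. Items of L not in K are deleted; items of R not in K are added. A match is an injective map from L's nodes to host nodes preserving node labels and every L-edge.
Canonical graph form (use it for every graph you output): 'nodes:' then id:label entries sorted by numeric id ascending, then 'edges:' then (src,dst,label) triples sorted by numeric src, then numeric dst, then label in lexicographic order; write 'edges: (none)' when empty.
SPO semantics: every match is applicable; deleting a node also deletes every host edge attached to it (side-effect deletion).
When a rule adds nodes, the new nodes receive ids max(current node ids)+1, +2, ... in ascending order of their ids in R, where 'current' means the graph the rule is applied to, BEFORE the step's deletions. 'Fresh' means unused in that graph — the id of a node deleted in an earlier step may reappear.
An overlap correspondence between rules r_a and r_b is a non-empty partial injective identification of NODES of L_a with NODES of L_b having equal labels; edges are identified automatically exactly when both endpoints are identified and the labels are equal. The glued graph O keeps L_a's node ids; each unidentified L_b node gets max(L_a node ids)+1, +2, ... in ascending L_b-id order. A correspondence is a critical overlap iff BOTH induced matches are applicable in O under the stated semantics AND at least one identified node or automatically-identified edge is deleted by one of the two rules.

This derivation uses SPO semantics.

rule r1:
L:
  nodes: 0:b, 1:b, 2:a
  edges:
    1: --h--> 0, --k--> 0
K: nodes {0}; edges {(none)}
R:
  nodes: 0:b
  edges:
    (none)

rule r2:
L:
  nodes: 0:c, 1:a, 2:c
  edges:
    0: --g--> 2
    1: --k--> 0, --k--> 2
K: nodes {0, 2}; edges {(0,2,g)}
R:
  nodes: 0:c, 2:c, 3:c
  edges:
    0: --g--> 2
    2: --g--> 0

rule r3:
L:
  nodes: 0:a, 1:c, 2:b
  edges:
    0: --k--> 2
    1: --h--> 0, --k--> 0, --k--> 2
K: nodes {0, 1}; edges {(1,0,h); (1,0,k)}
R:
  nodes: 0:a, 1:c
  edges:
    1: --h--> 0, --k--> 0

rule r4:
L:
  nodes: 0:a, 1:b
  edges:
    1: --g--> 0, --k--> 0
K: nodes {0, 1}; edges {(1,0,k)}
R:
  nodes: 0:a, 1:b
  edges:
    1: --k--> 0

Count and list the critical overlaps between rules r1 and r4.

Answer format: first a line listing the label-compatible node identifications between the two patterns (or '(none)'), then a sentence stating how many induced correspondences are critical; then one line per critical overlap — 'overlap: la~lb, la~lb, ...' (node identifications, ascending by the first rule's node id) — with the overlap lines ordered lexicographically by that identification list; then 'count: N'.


label-compatible node identifications between L(r1) and L(r4): 0~1, 1~1, 2~0
4 of the induced correspondences are critical overlaps of r1 and r4.
overlap: 0~1, 2~0
overlap: 1~1
overlap: 1~1, 2~0
overlap: 2~0
count: 4


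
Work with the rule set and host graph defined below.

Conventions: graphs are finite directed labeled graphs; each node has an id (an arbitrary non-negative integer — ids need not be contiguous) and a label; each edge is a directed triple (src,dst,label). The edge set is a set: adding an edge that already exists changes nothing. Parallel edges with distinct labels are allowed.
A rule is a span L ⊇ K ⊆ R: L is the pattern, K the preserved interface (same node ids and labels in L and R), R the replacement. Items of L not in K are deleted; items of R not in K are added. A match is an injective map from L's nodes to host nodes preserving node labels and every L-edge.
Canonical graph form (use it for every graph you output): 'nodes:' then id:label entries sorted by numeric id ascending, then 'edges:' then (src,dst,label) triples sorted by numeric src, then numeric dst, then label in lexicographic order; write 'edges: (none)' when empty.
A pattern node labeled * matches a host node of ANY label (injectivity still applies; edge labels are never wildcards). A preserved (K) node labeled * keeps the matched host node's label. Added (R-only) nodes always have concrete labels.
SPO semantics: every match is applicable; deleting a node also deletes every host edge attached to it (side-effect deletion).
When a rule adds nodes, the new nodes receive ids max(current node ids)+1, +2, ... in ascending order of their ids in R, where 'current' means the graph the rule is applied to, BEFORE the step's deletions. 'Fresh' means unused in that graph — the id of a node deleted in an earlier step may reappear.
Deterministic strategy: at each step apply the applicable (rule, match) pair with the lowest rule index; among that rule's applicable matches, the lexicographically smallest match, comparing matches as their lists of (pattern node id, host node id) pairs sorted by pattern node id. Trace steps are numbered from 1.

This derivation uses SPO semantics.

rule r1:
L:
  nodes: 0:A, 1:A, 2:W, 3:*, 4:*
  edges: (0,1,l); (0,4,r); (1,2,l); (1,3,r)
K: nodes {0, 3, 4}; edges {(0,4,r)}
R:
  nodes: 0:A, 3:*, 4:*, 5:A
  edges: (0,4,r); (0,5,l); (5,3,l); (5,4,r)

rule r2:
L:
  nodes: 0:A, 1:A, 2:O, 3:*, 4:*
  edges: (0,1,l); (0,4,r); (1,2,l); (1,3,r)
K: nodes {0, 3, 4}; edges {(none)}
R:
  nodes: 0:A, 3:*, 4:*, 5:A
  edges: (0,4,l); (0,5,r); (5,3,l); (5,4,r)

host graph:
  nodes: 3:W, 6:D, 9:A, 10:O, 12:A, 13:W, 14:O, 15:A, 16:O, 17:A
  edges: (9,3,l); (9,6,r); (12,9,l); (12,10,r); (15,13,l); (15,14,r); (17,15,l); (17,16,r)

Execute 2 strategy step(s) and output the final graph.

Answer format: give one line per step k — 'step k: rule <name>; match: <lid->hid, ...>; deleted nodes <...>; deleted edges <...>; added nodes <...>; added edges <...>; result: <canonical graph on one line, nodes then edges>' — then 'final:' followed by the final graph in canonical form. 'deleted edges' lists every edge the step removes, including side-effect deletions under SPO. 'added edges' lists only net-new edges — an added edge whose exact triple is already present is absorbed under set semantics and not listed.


step 1: rule r1; match: 0->12, 1->9, 2->3, 3->6, 4->10; deleted nodes 3, 9; deleted edges (9,3,l); (9,6,r); (12,9,l); added nodes 18; added edges (12,18,l); (18,6,l); (18,10,r); result: nodes: 6:D, 10:O, 12:A, 13:W, 14:O, 15:A, 16:O, 17:A, 18:A edges: (12,10,r); (12,18,l); (15,13,l); (15,14,r); (17,15,l); (17,16,r); (18,6,l); (18,10,r)
step 2: rule r1; match: 0->17, 1->15, 2->13, 3->14, 4->16; deleted nodes 13, 15; deleted edges (15,13,l); (15,14,r); (17,15,l); added nodes 19; added edges (17,19,l); (19,14,l); (19,16,r); result: nodes: 6:D, 10:O, 12:A, 14:O, 16:O, 17:A, 18:A, 19:A edges: (12,10,r); (12,18,l); (17,16,r); (17,19,l); (18,6,l); (18,10,r); (19,14,l); (19,16,r)
final:
nodes: 6:D, 10:O, 12:A, 14:O, 16:O, 17:A, 18:A, 19:A
edges: (12,10,r); (12,18,l); (17,16,r); (17,19,l); (18,6,l); (18,10,r); (19,14,l); (19,16,r)
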